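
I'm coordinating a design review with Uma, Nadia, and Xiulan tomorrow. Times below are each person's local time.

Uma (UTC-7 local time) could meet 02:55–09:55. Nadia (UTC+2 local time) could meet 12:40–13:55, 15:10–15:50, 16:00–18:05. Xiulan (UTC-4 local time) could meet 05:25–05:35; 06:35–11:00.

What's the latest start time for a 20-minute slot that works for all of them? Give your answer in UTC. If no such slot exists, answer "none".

14:40

Uma in UTC: 09:55-16:55 (add 7h to convert from UTC-7).
Nadia in UTC: 10:40-11:55, 13:10-13:50, 14:00-16:05 (subtract 2h to convert from UTC+2).
Xiulan in UTC: 09:25-09:35, 10:35-15:00 (add 4h to convert from UTC-4).
Uma ∩ Nadia: 10:40-11:55, 13:10-13:50, 14:00-16:05.
Uma ∩ Nadia ∩ Xiulan: 10:40-11:55, 13:10-13:50, 14:00-15:00.
The last common window of at least 20 minutes is 14:00-15:00; a 20-minute meeting can start as late as 14:40 and still end by 15:00.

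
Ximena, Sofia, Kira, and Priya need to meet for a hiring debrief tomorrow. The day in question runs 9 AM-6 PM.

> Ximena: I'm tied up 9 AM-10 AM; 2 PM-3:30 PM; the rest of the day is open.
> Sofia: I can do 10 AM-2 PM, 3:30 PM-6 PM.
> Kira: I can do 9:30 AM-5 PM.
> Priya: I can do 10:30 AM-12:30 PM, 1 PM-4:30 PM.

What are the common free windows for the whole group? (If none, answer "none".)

10:30-12:30, 13:00-14:00, 15:30-16:30

Ximena free: 10:00-14:00, 15:30-18:00 (invert busy blocks within the working day).
Sofia free: 10:00-14:00, 15:30-18:00.
Kira free: 09:30-17:00.
Priya free: 10:30-12:30, 13:00-16:30.
Ximena ∩ Sofia: 10:00-14:00, 15:30-18:00.
Ximena ∩ Sofia ∩ Kira: 10:00-14:00, 15:30-17:00.
Ximena ∩ Sofia ∩ Kira ∩ Priya: 10:30-12:30, 13:00-14:00, 15:30-16:30.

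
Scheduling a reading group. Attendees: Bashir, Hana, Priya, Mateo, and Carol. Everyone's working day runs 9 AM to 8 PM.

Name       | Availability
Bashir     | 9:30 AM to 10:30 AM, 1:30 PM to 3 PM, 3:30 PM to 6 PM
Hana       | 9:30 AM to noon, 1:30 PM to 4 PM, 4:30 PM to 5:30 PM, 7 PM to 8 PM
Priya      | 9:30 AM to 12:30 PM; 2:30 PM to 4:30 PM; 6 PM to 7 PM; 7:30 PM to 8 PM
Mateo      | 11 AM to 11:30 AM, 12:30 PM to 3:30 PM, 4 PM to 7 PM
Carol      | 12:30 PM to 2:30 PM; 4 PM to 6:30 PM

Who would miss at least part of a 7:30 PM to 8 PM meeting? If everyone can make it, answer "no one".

Bashir, Carol, Mateo

Bashir: not fully free for 19:30-20:00. Hana: free for 19:30-20:00. Priya: free for 19:30-20:00. Mateo: not fully free for 19:30-20:00. Carol: not fully free for 19:30-20:00.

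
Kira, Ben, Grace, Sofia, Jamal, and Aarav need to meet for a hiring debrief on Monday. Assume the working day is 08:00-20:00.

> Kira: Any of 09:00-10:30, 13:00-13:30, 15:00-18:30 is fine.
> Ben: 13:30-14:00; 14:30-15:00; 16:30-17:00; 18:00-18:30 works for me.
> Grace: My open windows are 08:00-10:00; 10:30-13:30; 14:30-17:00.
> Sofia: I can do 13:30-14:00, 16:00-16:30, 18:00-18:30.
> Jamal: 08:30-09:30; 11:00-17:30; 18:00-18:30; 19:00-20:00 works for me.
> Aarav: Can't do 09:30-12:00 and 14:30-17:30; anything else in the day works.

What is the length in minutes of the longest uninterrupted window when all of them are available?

Kira free: 09:00-10:30, 13:00-13:30, 15:00-18:30.
Ben free: 13:30-14:00, 14:30-15:00, 16:30-17:00, 18:00-18:30.
Grace free: 08:00-10:00, 10:30-13:30, 14:30-17:00.
Sofia free: 13:30-14:00, 16:00-16:30, 18:00-18:30.
Jamal free: 08:30-09:30, 11:00-17:30, 18:00-18:30, 19:00-20:00.
Aarav free: 08:00-09:30, 12:00-14:30, 17:30-20:00 (invert busy blocks within the working day).
Kira ∩ Ben: 16:30-17:00, 18:00-18:30.
Kira ∩ Ben ∩ Grace: 16:30-17:00.
Kira ∩ Ben ∩ Grace ∩ Sofia: ∅.
Kira ∩ Ben ∩ Grace ∩ Sofia ∩ Jamal: ∅.
Kira ∩ Ben ∩ Grace ∩ Sofia ∩ Jamal ∩ Aarav: ∅.
There is no time when everyone is free.
No common window exists, so the longest block is 0 minutes.

0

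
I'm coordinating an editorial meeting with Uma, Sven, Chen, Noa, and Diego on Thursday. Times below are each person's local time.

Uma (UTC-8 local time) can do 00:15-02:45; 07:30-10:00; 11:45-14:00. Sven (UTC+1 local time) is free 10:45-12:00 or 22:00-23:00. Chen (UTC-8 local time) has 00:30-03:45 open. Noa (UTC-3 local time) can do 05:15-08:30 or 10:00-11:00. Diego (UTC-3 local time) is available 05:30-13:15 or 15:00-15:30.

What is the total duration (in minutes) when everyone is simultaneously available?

Uma in UTC: 08:15-10:45, 15:30-18:00, 19:45-22:00 (add 8h to convert from UTC-8).
Sven in UTC: 09:45-11:00, 21:00-22:00 (subtract 1h to convert from UTC+1).
Chen in UTC: 08:30-11:45 (add 8h to convert from UTC-8).
Noa in UTC: 08:15-11:30, 13:00-14:00 (add 3h to convert from UTC-3).
Diego in UTC: 08:30-16:15, 18:00-18:30 (add 3h to convert from UTC-3).
Uma ∩ Sven: 09:45-10:45, 21:00-22:00.
Uma ∩ Sven ∩ Chen: 09:45-10:45.
Uma ∩ Sven ∩ Chen ∩ Noa: 09:45-10:45.
Uma ∩ Sven ∩ Chen ∩ Noa ∩ Diego: 09:45-10:45.
So the common availability across everyone is 09:45-10:45.
That's a single block of 60 minutes.

60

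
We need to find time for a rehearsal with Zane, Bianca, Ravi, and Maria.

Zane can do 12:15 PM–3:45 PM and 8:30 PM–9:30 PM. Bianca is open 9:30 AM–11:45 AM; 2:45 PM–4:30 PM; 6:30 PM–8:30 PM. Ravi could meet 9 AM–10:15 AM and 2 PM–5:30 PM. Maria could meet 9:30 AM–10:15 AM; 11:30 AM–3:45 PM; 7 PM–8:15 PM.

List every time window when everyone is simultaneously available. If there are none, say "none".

14:45-15:45

Zane ∩ Bianca: 14:45-15:45.
Zane ∩ Bianca ∩ Ravi: 14:45-15:45.
Zane ∩ Bianca ∩ Ravi ∩ Maria: 14:45-15:45.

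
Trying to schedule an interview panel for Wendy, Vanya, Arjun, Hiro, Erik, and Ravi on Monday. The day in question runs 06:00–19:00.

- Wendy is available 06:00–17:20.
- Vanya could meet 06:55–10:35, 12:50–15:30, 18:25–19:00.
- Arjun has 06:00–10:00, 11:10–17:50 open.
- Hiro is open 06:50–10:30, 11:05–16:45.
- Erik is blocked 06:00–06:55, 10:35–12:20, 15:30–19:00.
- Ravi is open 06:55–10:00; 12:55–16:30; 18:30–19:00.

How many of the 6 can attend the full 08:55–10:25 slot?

Wendy free: 06:00-17:20.
Vanya free: 06:55-10:35, 12:50-15:30, 18:25-19:00.
Arjun free: 06:00-10:00, 11:10-17:50.
Hiro free: 06:50-10:30, 11:05-16:45.
Erik free: 06:55-10:35, 12:20-15:30 (invert busy blocks within the working day).
Ravi free: 06:55-10:00, 12:55-16:30, 18:30-19:00.
Wendy, Vanya, Hiro, and Erik can make the full 08:55-10:25 slot — that's 4.

4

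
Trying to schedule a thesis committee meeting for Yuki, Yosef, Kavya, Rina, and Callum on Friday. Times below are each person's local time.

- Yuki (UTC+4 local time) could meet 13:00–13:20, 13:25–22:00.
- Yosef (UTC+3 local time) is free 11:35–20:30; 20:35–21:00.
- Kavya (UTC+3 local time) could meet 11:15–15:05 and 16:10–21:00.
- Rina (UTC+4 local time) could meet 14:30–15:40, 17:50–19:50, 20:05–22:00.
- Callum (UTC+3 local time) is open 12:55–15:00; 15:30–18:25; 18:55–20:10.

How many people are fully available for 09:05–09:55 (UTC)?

2

Yuki in UTC: 09:00-09:20, 09:25-18:00 (subtract 4h to convert from UTC+4).
Yosef in UTC: 08:35-17:30, 17:35-18:00 (subtract 3h to convert from UTC+3).
Kavya in UTC: 08:15-12:05, 13:10-18:00 (subtract 3h to convert from UTC+3).
Rina in UTC: 10:30-11:40, 13:50-15:50, 16:05-18:00 (subtract 4h to convert from UTC+4).
Callum in UTC: 09:55-12:00, 12:30-15:25, 15:55-17:10 (subtract 3h to convert from UTC+3).
Yosef and Kavya can make the full 09:05-09:55 slot — that's 2.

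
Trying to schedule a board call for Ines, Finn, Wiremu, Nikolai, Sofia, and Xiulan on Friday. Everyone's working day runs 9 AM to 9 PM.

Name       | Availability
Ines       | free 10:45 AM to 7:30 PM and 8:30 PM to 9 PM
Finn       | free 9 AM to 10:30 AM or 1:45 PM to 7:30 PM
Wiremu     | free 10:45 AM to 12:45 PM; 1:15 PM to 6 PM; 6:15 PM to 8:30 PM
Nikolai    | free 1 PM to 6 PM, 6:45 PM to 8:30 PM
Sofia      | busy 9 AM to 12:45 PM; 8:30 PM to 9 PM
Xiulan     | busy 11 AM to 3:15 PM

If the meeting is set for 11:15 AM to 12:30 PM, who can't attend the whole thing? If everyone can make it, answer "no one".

Ines free: 10:45-19:30, 20:30-21:00.
Finn free: 09:00-10:30, 13:45-19:30.
Wiremu free: 10:45-12:45, 13:15-18:00, 18:15-20:30.
Nikolai free: 13:00-18:00, 18:45-20:30.
Sofia free: 12:45-20:30 (invert busy blocks within the working day).
Xiulan free: 09:00-11:00, 15:15-21:00 (invert busy blocks within the working day).
Ines: free for 11:15-12:30. Finn: not fully free for 11:15-12:30. Wiremu: free for 11:15-12:30. Nikolai: not fully free for 11:15-12:30. Sofia: not fully free for 11:15-12:30. Xiulan: not fully free for 11:15-12:30.

Finn, Nikolai, Sofia, Xiulan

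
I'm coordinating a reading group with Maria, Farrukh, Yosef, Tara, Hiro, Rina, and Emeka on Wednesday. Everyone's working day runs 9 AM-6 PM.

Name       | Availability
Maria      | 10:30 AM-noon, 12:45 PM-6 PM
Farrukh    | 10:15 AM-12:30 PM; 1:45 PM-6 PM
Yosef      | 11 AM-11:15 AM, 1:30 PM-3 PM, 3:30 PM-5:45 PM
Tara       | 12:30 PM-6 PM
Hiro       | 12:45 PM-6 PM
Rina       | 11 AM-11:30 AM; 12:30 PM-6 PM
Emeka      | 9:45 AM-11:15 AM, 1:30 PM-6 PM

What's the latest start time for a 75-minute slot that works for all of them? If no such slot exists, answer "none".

Maria ∩ Farrukh: 10:30-12:00, 13:45-18:00.
Maria ∩ Farrukh ∩ Yosef: 11:00-11:15, 13:45-15:00, 15:30-17:45.
Maria ∩ Farrukh ∩ Yosef ∩ Tara: 13:45-15:00, 15:30-17:45.
Maria ∩ Farrukh ∩ Yosef ∩ Tara ∩ Hiro: 13:45-15:00, 15:30-17:45.
Maria ∩ Farrukh ∩ Yosef ∩ Tara ∩ Hiro ∩ Rina: 13:45-15:00, 15:30-17:45.
Maria ∩ Farrukh ∩ Yosef ∩ Tara ∩ Hiro ∩ Rina ∩ Emeka: 13:45-15:00, 15:30-17:45.
So the common availability across everyone is 13:45-15:00, 15:30-17:45.
The last common window of at least 75 minutes is 15:30-17:45; a 75-minute meeting can start as late as 16:30 and still end by 17:45.

16:30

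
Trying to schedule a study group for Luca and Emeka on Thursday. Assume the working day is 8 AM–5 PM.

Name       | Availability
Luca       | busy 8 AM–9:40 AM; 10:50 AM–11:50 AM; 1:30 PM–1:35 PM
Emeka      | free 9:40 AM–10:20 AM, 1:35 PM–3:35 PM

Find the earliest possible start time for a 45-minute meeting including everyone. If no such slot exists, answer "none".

Luca free: 09:40-10:50, 11:50-13:30, 13:35-17:00 (invert busy blocks within the working day).
Emeka free: 09:40-10:20, 13:35-15:35.
Luca ∩ Emeka: 09:40-10:20, 13:35-15:35.
The first common window of at least 45 minutes is 13:35-15:35, so the earliest start is 13:35.

13:35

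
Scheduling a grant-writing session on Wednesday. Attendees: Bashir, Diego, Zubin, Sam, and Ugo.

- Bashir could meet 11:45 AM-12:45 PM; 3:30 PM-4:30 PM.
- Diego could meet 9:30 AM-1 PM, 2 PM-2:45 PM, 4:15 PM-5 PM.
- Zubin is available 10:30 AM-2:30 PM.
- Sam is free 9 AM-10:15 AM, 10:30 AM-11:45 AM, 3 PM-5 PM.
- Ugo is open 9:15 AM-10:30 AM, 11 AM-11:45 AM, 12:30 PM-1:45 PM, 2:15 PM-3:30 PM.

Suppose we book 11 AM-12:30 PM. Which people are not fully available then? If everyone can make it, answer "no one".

Bashir, Sam, Ugo

Bashir: not fully free for 11:00-12:30. Diego: free for 11:00-12:30. Zubin: free for 11:00-12:30. Sam: not fully free for 11:00-12:30. Ugo: not fully free for 11:00-12:30.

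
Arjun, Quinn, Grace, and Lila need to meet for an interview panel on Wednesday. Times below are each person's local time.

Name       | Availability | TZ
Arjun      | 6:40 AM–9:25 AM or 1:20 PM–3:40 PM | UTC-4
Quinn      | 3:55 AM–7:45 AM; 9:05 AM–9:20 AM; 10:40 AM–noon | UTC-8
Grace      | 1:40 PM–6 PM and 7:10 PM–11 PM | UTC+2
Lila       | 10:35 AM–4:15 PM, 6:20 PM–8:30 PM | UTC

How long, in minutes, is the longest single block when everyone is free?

Arjun in UTC: 10:40-13:25, 17:20-19:40 (add 4h to convert from UTC-4).
Quinn in UTC: 11:55-15:45, 17:05-17:20, 18:40-20:00 (add 8h to convert from UTC-8).
Grace in UTC: 11:40-16:00, 17:10-21:00 (subtract 2h to convert from UTC+2).
Lila in UTC: 10:35-16:15, 18:20-20:30.
Arjun ∩ Quinn: 11:55-13:25, 18:40-19:40.
Arjun ∩ Quinn ∩ Grace: 11:55-13:25, 18:40-19:40.
Arjun ∩ Quinn ∩ Grace ∩ Lila: 11:55-13:25, 18:40-19:40.
The longest is 11:55-13:25 at 90 minutes.

90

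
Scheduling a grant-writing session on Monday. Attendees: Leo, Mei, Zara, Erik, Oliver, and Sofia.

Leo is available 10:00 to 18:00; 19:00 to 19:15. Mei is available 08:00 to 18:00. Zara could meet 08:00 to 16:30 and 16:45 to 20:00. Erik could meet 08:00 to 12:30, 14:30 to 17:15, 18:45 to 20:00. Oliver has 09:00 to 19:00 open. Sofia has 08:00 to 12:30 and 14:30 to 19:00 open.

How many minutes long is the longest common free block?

Leo ∩ Mei: 10:00-18:00.
Leo ∩ Mei ∩ Zara: 10:00-16:30, 16:45-18:00.
Leo ∩ Mei ∩ Zara ∩ Erik: 10:00-12:30, 14:30-16:30, 16:45-17:15.
Leo ∩ Mei ∩ Zara ∩ Erik ∩ Oliver: 10:00-12:30, 14:30-16:30, 16:45-17:15.
Leo ∩ Mei ∩ Zara ∩ Erik ∩ Oliver ∩ Sofia: 10:00-12:30, 14:30-16:30, 16:45-17:15.
The longest is 10:00-12:30 at 150 minutes.

150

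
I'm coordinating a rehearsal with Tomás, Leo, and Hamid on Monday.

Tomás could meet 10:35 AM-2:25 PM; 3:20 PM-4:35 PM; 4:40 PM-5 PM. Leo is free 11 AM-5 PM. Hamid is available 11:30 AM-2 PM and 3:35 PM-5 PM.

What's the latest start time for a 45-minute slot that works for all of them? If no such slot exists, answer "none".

Tomás ∩ Leo: 11:00-14:25, 15:20-16:35, 16:40-17:00.
Tomás ∩ Leo ∩ Hamid: 11:30-14:00, 15:35-16:35, 16:40-17:00.
So the common availability across everyone is 11:30-14:00, 15:35-16:35, 16:40-17:00.
The last common window of at least 45 minutes is 15:35-16:35; a 45-minute meeting can start as late as 15:50 and still end by 16:35.

15:50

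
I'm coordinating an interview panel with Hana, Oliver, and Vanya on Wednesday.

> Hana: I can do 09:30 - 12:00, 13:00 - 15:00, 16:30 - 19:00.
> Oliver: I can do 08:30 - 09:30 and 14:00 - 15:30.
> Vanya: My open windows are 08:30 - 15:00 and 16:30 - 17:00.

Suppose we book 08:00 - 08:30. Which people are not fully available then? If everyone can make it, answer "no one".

Hana: not fully free for 08:00-08:30. Oliver: not fully free for 08:00-08:30. Vanya: not fully free for 08:00-08:30.

Hana, Oliver, Vanya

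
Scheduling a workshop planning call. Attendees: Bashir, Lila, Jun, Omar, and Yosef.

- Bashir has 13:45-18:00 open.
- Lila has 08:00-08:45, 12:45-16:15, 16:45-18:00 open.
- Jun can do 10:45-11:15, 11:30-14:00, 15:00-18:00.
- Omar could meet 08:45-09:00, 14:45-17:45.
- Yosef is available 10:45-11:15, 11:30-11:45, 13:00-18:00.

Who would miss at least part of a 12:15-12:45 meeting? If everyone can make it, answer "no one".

Bashir, Lila, Omar, Yosef

Bashir: not fully free for 12:15-12:45. Lila: not fully free for 12:15-12:45. Jun: free for 12:15-12:45. Omar: not fully free for 12:15-12:45. Yosef: not fully free for 12:15-12:45.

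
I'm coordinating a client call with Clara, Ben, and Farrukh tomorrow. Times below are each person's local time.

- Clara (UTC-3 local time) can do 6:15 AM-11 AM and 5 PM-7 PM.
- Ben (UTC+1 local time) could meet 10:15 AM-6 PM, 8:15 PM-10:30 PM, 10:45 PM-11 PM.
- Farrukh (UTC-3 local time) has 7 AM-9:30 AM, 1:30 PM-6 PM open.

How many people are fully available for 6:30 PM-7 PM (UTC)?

Clara in UTC: 09:15-14:00, 20:00-22:00 (add 3h to convert from UTC-3).
Ben in UTC: 09:15-17:00, 19:15-21:30, 21:45-22:00 (subtract 1h to convert from UTC+1).
Farrukh in UTC: 10:00-12:30, 16:30-21:00 (add 3h to convert from UTC-3).
Farrukh can make the full 18:30-19:00 slot — that's 1.

1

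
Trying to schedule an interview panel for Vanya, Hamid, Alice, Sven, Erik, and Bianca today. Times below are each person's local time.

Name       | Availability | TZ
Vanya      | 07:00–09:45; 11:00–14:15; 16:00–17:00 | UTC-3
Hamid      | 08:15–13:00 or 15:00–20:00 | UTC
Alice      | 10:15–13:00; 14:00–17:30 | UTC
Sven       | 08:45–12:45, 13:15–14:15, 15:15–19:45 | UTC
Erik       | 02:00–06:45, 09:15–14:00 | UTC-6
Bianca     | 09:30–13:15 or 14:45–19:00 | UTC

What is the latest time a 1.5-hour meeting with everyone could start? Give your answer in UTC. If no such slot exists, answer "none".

Vanya in UTC: 10:00-12:45, 14:00-17:15, 19:00-20:00 (add 3h to convert from UTC-3).
Hamid in UTC: 08:15-13:00, 15:00-20:00.
Alice in UTC: 10:15-13:00, 14:00-17:30.
Sven in UTC: 08:45-12:45, 13:15-14:15, 15:15-19:45.
Erik in UTC: 08:00-12:45, 15:15-20:00 (add 6h to convert from UTC-6).
Bianca in UTC: 09:30-13:15, 14:45-19:00.
Vanya ∩ Hamid: 10:00-12:45, 15:00-17:15, 19:00-20:00.
Vanya ∩ Hamid ∩ Alice: 10:15-12:45, 15:00-17:15.
Vanya ∩ Hamid ∩ Alice ∩ Sven: 10:15-12:45, 15:15-17:15.
Vanya ∩ Hamid ∩ Alice ∩ Sven ∩ Erik: 10:15-12:45, 15:15-17:15.
Vanya ∩ Hamid ∩ Alice ∩ Sven ∩ Erik ∩ Bianca: 10:15-12:45, 15:15-17:15.
The last common window of at least 90 minutes is 15:15-17:15; a 90-minute meeting can start as late as 15:45 and still end by 17:15.

15:45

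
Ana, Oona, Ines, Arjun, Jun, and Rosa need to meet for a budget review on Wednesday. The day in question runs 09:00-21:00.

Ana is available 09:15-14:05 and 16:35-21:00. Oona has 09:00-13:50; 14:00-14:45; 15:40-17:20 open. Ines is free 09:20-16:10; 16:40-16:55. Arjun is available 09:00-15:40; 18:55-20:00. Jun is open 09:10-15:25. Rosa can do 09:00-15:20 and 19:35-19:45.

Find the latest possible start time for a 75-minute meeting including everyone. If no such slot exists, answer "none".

Ana ∩ Oona: 09:15-13:50, 14:00-14:05, 16:35-17:20.
Ana ∩ Oona ∩ Ines: 09:20-13:50, 14:00-14:05, 16:40-16:55.
Ana ∩ Oona ∩ Ines ∩ Arjun: 09:20-13:50, 14:00-14:05.
Ana ∩ Oona ∩ Ines ∩ Arjun ∩ Jun: 09:20-13:50, 14:00-14:05.
Ana ∩ Oona ∩ Ines ∩ Arjun ∩ Jun ∩ Rosa: 09:20-13:50, 14:00-14:05.
The last common window of at least 75 minutes is 09:20-13:50; a 75-minute meeting can start as late as 12:35 and still end by 13:50.

12:35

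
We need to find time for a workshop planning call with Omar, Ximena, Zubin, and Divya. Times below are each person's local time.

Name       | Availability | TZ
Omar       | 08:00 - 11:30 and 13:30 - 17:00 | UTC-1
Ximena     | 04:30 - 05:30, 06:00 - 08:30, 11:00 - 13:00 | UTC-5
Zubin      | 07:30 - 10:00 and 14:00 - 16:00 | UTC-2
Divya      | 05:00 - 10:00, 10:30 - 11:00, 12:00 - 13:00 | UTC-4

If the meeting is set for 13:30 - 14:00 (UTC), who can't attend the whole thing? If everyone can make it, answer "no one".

Omar, Ximena, Zubin

Omar in UTC: 09:00-12:30, 14:30-18:00 (add 1h to convert from UTC-1).
Ximena in UTC: 09:30-10:30, 11:00-13:30, 16:00-18:00 (add 5h to convert from UTC-5).
Zubin in UTC: 09:30-12:00, 16:00-18:00 (add 2h to convert from UTC-2).
Divya in UTC: 09:00-14:00, 14:30-15:00, 16:00-17:00 (add 4h to convert from UTC-4).
Omar: not fully free for 13:30-14:00. Ximena: not fully free for 13:30-14:00. Zubin: not fully free for 13:30-14:00. Divya: free for 13:30-14:00.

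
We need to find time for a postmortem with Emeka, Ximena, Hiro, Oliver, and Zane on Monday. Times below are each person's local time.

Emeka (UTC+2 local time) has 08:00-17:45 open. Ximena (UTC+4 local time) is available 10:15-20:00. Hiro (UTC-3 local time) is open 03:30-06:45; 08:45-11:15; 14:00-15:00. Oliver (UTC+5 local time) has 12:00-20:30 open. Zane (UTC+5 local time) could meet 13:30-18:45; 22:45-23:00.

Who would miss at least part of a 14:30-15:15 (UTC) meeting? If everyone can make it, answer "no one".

Emeka in UTC: 06:00-15:45 (subtract 2h to convert from UTC+2).
Ximena in UTC: 06:15-16:00 (subtract 4h to convert from UTC+4).
Hiro in UTC: 06:30-09:45, 11:45-14:15, 17:00-18:00 (add 3h to convert from UTC-3).
Oliver in UTC: 07:00-15:30 (subtract 5h to convert from UTC+5).
Zane in UTC: 08:30-13:45, 17:45-18:00 (subtract 5h to convert from UTC+5).
Emeka: free for 14:30-15:15. Ximena: free for 14:30-15:15. Hiro: not fully free for 14:30-15:15. Oliver: free for 14:30-15:15. Zane: not fully free for 14:30-15:15.

Hiro, Zane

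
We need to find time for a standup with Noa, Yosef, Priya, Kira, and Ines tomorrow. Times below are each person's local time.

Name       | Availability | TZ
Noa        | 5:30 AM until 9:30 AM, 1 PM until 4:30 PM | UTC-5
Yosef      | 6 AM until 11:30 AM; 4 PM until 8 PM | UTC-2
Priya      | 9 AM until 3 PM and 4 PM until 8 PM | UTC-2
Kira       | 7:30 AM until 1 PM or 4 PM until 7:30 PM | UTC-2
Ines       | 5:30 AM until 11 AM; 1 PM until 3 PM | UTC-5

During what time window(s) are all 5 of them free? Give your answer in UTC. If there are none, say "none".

11:00-13:30, 18:00-20:00

Noa in UTC: 10:30-14:30, 18:00-21:30 (add 5h to convert from UTC-5).
Yosef in UTC: 08:00-13:30, 18:00-22:00 (add 2h to convert from UTC-2).
Priya in UTC: 11:00-17:00, 18:00-22:00 (add 2h to convert from UTC-2).
Kira in UTC: 09:30-15:00, 18:00-21:30 (add 2h to convert from UTC-2).
Ines in UTC: 10:30-16:00, 18:00-20:00 (add 5h to convert from UTC-5).
Noa ∩ Yosef: 10:30-13:30, 18:00-21:30.
Noa ∩ Yosef ∩ Priya: 11:00-13:30, 18:00-21:30.
Noa ∩ Yosef ∩ Priya ∩ Kira: 11:00-13:30, 18:00-21:30.
Noa ∩ Yosef ∩ Priya ∩ Kira ∩ Ines: 11:00-13:30, 18:00-20:00.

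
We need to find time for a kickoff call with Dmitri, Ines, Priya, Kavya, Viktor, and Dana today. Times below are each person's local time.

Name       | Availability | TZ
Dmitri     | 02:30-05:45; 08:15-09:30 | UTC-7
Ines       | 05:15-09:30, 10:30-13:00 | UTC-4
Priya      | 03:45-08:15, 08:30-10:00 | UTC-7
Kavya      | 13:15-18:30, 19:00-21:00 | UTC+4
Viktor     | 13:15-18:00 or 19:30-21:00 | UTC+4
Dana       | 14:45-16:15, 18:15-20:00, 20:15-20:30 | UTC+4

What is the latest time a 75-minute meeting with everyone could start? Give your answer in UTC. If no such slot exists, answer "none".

11:00

Dmitri in UTC: 09:30-12:45, 15:15-16:30 (add 7h to convert from UTC-7).
Ines in UTC: 09:15-13:30, 14:30-17:00 (add 4h to convert from UTC-4).
Priya in UTC: 10:45-15:15, 15:30-17:00 (add 7h to convert from UTC-7).
Kavya in UTC: 09:15-14:30, 15:00-17:00 (subtract 4h to convert from UTC+4).
Viktor in UTC: 09:15-14:00, 15:30-17:00 (subtract 4h to convert from UTC+4).
Dana in UTC: 10:45-12:15, 14:15-16:00, 16:15-16:30 (subtract 4h to convert from UTC+4).
Dmitri ∩ Ines: 09:30-12:45, 15:15-16:30.
Dmitri ∩ Ines ∩ Priya: 10:45-12:45, 15:30-16:30.
Dmitri ∩ Ines ∩ Priya ∩ Kavya: 10:45-12:45, 15:30-16:30.
Dmitri ∩ Ines ∩ Priya ∩ Kavya ∩ Viktor: 10:45-12:45, 15:30-16:30.
Dmitri ∩ Ines ∩ Priya ∩ Kavya ∩ Viktor ∩ Dana: 10:45-12:15, 15:30-16:00, 16:15-16:30.
Those are the intersection windows.
The last common window of at least 75 minutes is 10:45-12:15; a 75-minute meeting can start as late as 11:00 and still end by 12:15.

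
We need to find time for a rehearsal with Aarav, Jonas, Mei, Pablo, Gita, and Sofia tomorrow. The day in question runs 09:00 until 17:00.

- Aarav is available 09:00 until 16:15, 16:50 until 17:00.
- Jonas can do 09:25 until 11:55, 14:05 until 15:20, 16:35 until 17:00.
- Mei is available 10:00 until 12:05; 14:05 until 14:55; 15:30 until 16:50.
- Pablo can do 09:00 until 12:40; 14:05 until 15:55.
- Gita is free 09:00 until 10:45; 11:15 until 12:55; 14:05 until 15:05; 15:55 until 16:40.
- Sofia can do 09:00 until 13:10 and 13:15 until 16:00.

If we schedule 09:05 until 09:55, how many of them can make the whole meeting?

4

Aarav, Pablo, Gita, and Sofia can make the full 09:05-09:55 slot — that's 4.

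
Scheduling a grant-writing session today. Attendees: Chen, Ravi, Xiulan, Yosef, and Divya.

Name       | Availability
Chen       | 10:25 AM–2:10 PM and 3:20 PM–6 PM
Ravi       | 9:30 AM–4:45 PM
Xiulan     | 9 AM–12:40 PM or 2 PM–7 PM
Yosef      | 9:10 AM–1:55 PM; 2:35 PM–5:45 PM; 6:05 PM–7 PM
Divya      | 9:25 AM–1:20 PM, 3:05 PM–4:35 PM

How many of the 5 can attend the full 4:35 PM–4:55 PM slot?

Chen, Xiulan, and Yosef can make the full 16:35-16:55 slot — that's 3.

3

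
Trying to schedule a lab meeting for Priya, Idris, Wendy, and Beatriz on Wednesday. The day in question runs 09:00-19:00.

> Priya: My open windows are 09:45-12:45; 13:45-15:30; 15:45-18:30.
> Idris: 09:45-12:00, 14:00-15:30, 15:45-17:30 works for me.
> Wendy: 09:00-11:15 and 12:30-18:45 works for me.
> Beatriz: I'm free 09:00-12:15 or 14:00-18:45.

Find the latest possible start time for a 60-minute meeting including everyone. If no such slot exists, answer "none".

16:30

Priya ∩ Idris: 09:45-12:00, 14:00-15:30, 15:45-17:30.
Priya ∩ Idris ∩ Wendy: 09:45-11:15, 14:00-15:30, 15:45-17:30.
Priya ∩ Idris ∩ Wendy ∩ Beatriz: 09:45-11:15, 14:00-15:30, 15:45-17:30.
The last common window of at least 60 minutes is 15:45-17:30; a 60-minute meeting can start as late as 16:30 and still end by 17:30.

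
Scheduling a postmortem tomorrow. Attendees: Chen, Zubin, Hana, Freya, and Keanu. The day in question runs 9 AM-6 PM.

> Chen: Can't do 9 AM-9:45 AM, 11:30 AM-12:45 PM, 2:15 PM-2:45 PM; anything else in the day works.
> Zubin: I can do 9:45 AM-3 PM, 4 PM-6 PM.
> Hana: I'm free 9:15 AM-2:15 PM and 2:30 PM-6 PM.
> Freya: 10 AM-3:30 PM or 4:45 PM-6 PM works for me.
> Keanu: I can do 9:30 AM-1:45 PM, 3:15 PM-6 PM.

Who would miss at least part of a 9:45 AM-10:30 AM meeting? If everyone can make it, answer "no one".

Chen free: 09:45-11:30, 12:45-14:15, 14:45-18:00 (invert busy blocks within the working day).
Zubin free: 09:45-15:00, 16:00-18:00.
Hana free: 09:15-14:15, 14:30-18:00.
Freya free: 10:00-15:30, 16:45-18:00.
Keanu free: 09:30-13:45, 15:15-18:00.
Chen: free for 09:45-10:30. Zubin: free for 09:45-10:30. Hana: free for 09:45-10:30. Freya: not fully free for 09:45-10:30. Keanu: free for 09:45-10:30.

Freya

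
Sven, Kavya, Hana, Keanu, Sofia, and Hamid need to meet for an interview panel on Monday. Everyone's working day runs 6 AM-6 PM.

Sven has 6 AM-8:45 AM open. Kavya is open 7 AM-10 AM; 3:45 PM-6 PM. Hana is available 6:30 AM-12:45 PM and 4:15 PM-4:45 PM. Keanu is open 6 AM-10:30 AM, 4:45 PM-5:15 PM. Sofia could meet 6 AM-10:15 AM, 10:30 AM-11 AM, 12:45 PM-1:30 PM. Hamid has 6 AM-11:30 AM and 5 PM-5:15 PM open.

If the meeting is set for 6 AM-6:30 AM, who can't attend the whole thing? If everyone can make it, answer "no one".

Sven: free for 06:00-06:30. Kavya: not fully free for 06:00-06:30. Hana: not fully free for 06:00-06:30. Keanu: free for 06:00-06:30. Sofia: free for 06:00-06:30. Hamid: free for 06:00-06:30.

Hana, Kavya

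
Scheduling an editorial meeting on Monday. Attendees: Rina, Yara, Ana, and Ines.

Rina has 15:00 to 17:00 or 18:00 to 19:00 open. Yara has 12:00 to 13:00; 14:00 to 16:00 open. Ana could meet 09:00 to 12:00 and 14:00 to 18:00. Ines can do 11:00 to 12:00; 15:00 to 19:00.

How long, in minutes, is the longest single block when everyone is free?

Rina ∩ Yara: 15:00-16:00.
Rina ∩ Yara ∩ Ana: 15:00-16:00.
Rina ∩ Yara ∩ Ana ∩ Ines: 15:00-16:00.
So the common availability across everyone is 15:00-16:00.
The longest is 15:00-16:00 at 60 minutes.

60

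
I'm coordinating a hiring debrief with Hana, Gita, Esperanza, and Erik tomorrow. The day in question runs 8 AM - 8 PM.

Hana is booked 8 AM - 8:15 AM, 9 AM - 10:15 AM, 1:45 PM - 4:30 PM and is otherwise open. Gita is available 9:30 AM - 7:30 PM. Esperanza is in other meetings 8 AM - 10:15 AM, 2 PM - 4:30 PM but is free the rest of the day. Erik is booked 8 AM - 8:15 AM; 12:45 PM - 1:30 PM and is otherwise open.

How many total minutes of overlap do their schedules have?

Hana free: 08:15-09:00, 10:15-13:45, 16:30-20:00 (invert busy blocks within the working day).
Gita free: 09:30-19:30.
Esperanza free: 10:15-14:00, 16:30-20:00 (invert busy blocks within the working day).
Erik free: 08:15-12:45, 13:30-20:00 (invert busy blocks within the working day).
Hana ∩ Gita: 10:15-13:45, 16:30-19:30.
Hana ∩ Gita ∩ Esperanza: 10:15-13:45, 16:30-19:30.
Hana ∩ Gita ∩ Esperanza ∩ Erik: 10:15-12:45, 13:30-13:45, 16:30-19:30.
So the common availability across everyone is 10:15-12:45, 13:30-13:45, 16:30-19:30.
Summing the common windows: 150 + 15 + 180 = 345 minutes.

345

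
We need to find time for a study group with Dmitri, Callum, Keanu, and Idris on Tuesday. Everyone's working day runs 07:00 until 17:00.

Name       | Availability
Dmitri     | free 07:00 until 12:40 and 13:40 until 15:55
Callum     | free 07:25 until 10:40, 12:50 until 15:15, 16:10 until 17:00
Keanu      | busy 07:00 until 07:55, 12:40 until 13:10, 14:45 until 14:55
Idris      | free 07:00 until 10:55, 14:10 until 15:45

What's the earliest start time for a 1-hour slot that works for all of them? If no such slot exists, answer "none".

07:55

Dmitri free: 07:00-12:40, 13:40-15:55.
Callum free: 07:25-10:40, 12:50-15:15, 16:10-17:00.
Keanu free: 07:55-12:40, 13:10-14:45, 14:55-17:00 (invert busy blocks within the working day).
Idris free: 07:00-10:55, 14:10-15:45.
Dmitri ∩ Callum: 07:25-10:40, 13:40-15:15.
Dmitri ∩ Callum ∩ Keanu: 07:55-10:40, 13:40-14:45, 14:55-15:15.
Dmitri ∩ Callum ∩ Keanu ∩ Idris: 07:55-10:40, 14:10-14:45, 14:55-15:15.
Those are the intersection windows.
The first common window of at least 60 minutes is 07:55-10:40, so the earliest start is 07:55.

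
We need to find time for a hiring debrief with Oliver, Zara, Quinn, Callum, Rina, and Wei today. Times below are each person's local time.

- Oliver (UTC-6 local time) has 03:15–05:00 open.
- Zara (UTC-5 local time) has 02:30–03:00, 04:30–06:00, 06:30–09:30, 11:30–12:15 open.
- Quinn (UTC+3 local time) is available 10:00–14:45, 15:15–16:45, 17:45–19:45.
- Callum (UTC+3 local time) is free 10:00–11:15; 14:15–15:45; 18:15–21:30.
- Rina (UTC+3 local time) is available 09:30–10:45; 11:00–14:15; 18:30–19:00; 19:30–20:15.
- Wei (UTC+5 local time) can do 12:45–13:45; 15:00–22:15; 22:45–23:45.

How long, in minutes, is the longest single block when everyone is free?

0

Oliver in UTC: 09:15-11:00 (add 6h to convert from UTC-6).
Zara in UTC: 07:30-08:00, 09:30-11:00, 11:30-14:30, 16:30-17:15 (add 5h to convert from UTC-5).
Quinn in UTC: 07:00-11:45, 12:15-13:45, 14:45-16:45 (subtract 3h to convert from UTC+3).
Callum in UTC: 07:00-08:15, 11:15-12:45, 15:15-18:30 (subtract 3h to convert from UTC+3).
Rina in UTC: 06:30-07:45, 08:00-11:15, 15:30-16:00, 16:30-17:15 (subtract 3h to convert from UTC+3).
Wei in UTC: 07:45-08:45, 10:00-17:15, 17:45-18:45 (subtract 5h to convert from UTC+5).
Oliver ∩ Zara: 09:30-11:00.
Oliver ∩ Zara ∩ Quinn: 09:30-11:00.
Oliver ∩ Zara ∩ Quinn ∩ Callum: ∅.
Oliver ∩ Zara ∩ Quinn ∩ Callum ∩ Rina: ∅.
Oliver ∩ Zara ∩ Quinn ∩ Callum ∩ Rina ∩ Wei: ∅.
There is no time when everyone is free.
No common window exists, so the longest block is 0 minutes.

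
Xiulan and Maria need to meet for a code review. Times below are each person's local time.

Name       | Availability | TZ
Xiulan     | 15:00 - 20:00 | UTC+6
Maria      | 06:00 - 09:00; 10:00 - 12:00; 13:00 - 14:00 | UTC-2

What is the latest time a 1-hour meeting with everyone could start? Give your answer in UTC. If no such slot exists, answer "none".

Xiulan in UTC: 09:00-14:00 (subtract 6h to convert from UTC+6).
Maria in UTC: 08:00-11:00, 12:00-14:00, 15:00-16:00 (add 2h to convert from UTC-2).
Xiulan ∩ Maria: 09:00-11:00, 12:00-14:00.
Those are the intersection windows.
The last common window of at least 60 minutes is 12:00-14:00; a 60-minute meeting can start as late as 13:00 and still end by 14:00.

13:00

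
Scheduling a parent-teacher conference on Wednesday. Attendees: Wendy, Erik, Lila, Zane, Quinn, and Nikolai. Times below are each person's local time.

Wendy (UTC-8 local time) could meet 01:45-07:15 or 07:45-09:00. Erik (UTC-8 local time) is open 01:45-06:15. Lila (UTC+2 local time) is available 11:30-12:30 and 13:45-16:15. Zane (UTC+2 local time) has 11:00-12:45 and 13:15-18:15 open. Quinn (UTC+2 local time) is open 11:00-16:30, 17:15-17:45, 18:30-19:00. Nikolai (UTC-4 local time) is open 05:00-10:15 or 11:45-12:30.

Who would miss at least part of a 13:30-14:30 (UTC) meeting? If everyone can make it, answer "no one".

Wendy in UTC: 09:45-15:15, 15:45-17:00 (add 8h to convert from UTC-8).
Erik in UTC: 09:45-14:15 (add 8h to convert from UTC-8).
Lila in UTC: 09:30-10:30, 11:45-14:15 (subtract 2h to convert from UTC+2).
Zane in UTC: 09:00-10:45, 11:15-16:15 (subtract 2h to convert from UTC+2).
Quinn in UTC: 09:00-14:30, 15:15-15:45, 16:30-17:00 (subtract 2h to convert from UTC+2).
Nikolai in UTC: 09:00-14:15, 15:45-16:30 (add 4h to convert from UTC-4).
Wendy: free for 13:30-14:30. Erik: not fully free for 13:30-14:30. Lila: not fully free for 13:30-14:30. Zane: free for 13:30-14:30. Quinn: free for 13:30-14:30. Nikolai: not fully free for 13:30-14:30.

Erik, Lila, Nikolai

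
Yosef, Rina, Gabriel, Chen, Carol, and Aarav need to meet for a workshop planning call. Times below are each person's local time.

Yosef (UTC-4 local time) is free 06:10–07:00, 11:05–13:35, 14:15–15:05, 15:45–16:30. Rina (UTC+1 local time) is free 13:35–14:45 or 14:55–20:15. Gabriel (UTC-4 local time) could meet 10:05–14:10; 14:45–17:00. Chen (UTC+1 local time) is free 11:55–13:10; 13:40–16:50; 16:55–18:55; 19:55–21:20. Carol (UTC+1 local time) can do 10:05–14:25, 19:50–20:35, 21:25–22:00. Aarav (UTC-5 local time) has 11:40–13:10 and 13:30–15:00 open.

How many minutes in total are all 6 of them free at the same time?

Yosef in UTC: 10:10-11:00, 15:05-17:35, 18:15-19:05, 19:45-20:30 (add 4h to convert from UTC-4).
Rina in UTC: 12:35-13:45, 13:55-19:15 (subtract 1h to convert from UTC+1).
Gabriel in UTC: 14:05-18:10, 18:45-21:00 (add 4h to convert from UTC-4).
Chen in UTC: 10:55-12:10, 12:40-15:50, 15:55-17:55, 18:55-20:20 (subtract 1h to convert from UTC+1).
Carol in UTC: 09:05-13:25, 18:50-19:35, 20:25-21:00 (subtract 1h to convert from UTC+1).
Aarav in UTC: 16:40-18:10, 18:30-20:00 (add 5h to convert from UTC-5).
Yosef ∩ Rina: 15:05-17:35, 18:15-19:05.
Yosef ∩ Rina ∩ Gabriel: 15:05-17:35, 18:45-19:05.
Yosef ∩ Rina ∩ Gabriel ∩ Chen: 15:05-15:50, 15:55-17:35, 18:55-19:05.
Yosef ∩ Rina ∩ Gabriel ∩ Chen ∩ Carol: 18:55-19:05.
Yosef ∩ Rina ∩ Gabriel ∩ Chen ∩ Carol ∩ Aarav: 18:55-19:05.
That's a single block of 10 minutes.

10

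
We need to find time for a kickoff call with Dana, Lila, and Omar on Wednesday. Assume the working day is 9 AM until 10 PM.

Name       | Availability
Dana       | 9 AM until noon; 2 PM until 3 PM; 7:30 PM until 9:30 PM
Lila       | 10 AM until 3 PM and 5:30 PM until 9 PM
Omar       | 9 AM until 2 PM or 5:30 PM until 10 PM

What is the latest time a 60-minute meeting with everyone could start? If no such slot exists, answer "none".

Dana ∩ Lila: 10:00-12:00, 14:00-15:00, 19:30-21:00.
Dana ∩ Lila ∩ Omar: 10:00-12:00, 19:30-21:00.
The last common window of at least 60 minutes is 19:30-21:00; a 60-minute meeting can start as late as 20:00 and still end by 21:00.

20:00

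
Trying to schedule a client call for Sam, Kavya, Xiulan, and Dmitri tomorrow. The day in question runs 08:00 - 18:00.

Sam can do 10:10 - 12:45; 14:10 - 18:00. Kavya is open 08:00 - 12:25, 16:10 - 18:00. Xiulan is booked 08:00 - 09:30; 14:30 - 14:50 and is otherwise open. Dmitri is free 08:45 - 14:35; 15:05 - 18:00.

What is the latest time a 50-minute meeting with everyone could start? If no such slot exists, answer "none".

17:10

Sam free: 10:10-12:45, 14:10-18:00.
Kavya free: 08:00-12:25, 16:10-18:00.
Xiulan free: 09:30-14:30, 14:50-18:00 (invert busy blocks within the working day).
Dmitri free: 08:45-14:35, 15:05-18:00.
Sam ∩ Kavya: 10:10-12:25, 16:10-18:00.
Sam ∩ Kavya ∩ Xiulan: 10:10-12:25, 16:10-18:00.
Sam ∩ Kavya ∩ Xiulan ∩ Dmitri: 10:10-12:25, 16:10-18:00.
The last common window of at least 50 minutes is 16:10-18:00; a 50-minute meeting can start as late as 17:10 and still end by 18:00.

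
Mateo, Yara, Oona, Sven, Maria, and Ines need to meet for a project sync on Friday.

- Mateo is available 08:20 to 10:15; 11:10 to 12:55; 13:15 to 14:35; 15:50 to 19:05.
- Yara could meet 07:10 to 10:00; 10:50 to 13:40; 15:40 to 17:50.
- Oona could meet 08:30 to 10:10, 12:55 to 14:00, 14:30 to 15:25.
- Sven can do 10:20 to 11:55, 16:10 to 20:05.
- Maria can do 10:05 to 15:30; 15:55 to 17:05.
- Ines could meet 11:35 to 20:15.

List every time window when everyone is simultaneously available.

none

Mateo ∩ Yara: 08:20-10:00, 11:10-12:55, 13:15-13:40, 15:50-17:50.
Mateo ∩ Yara ∩ Oona: 08:30-10:00, 13:15-13:40.
Mateo ∩ Yara ∩ Oona ∩ Sven: ∅.
Mateo ∩ Yara ∩ Oona ∩ Sven ∩ Maria: ∅.
Mateo ∩ Yara ∩ Oona ∩ Sven ∩ Maria ∩ Ines: ∅.
There is no time when everyone is free.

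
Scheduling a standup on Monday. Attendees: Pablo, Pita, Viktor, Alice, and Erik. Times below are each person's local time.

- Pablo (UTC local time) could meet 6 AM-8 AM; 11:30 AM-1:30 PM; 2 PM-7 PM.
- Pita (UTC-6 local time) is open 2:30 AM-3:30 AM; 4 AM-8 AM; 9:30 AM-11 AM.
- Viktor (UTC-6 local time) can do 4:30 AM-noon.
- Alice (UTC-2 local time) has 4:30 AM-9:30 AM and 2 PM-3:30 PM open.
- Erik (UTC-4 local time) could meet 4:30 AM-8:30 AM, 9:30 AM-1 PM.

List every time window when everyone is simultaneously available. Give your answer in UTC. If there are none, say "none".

16:00-17:00

Pablo in UTC: 06:00-08:00, 11:30-13:30, 14:00-19:00.
Pita in UTC: 08:30-09:30, 10:00-14:00, 15:30-17:00 (add 6h to convert from UTC-6).
Viktor in UTC: 10:30-18:00 (add 6h to convert from UTC-6).
Alice in UTC: 06:30-11:30, 16:00-17:30 (add 2h to convert from UTC-2).
Erik in UTC: 08:30-12:30, 13:30-17:00 (add 4h to convert from UTC-4).
Pablo ∩ Pita: 11:30-13:30, 15:30-17:00.
Pablo ∩ Pita ∩ Viktor: 11:30-13:30, 15:30-17:00.
Pablo ∩ Pita ∩ Viktor ∩ Alice: 16:00-17:00.
Pablo ∩ Pita ∩ Viktor ∩ Alice ∩ Erik: 16:00-17:00.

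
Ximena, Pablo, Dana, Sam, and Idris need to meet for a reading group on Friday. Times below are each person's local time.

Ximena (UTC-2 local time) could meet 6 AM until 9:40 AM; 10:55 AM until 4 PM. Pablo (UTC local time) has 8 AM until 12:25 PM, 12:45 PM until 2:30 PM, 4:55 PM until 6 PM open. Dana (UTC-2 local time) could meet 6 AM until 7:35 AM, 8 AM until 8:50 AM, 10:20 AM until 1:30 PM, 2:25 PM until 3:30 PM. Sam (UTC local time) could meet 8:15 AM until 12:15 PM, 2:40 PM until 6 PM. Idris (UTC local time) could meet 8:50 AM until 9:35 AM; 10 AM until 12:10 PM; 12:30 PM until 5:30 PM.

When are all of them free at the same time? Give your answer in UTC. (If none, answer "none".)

08:50-09:35, 10:00-10:50, 16:55-17:30

Ximena in UTC: 08:00-11:40, 12:55-18:00 (add 2h to convert from UTC-2).
Pablo in UTC: 08:00-12:25, 12:45-14:30, 16:55-18:00.
Dana in UTC: 08:00-09:35, 10:00-10:50, 12:20-15:30, 16:25-17:30 (add 2h to convert from UTC-2).
Sam in UTC: 08:15-12:15, 14:40-18:00.
Idris in UTC: 08:50-09:35, 10:00-12:10, 12:30-17:30.
Ximena ∩ Pablo: 08:00-11:40, 12:55-14:30, 16:55-18:00.
Ximena ∩ Pablo ∩ Dana: 08:00-09:35, 10:00-10:50, 12:55-14:30, 16:55-17:30.
Ximena ∩ Pablo ∩ Dana ∩ Sam: 08:15-09:35, 10:00-10:50, 16:55-17:30.
Ximena ∩ Pablo ∩ Dana ∩ Sam ∩ Idris: 08:50-09:35, 10:00-10:50, 16:55-17:30.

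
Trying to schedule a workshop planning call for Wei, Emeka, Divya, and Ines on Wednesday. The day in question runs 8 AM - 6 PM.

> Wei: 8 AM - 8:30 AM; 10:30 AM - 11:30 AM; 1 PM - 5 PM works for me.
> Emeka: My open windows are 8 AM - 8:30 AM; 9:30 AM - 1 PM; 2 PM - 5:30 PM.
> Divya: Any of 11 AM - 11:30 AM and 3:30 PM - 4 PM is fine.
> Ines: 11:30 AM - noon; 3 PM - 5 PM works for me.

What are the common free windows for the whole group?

15:30-16:00

Wei ∩ Emeka: 08:00-08:30, 10:30-11:30, 14:00-17:00.
Wei ∩ Emeka ∩ Divya: 11:00-11:30, 15:30-16:00.
Wei ∩ Emeka ∩ Divya ∩ Ines: 15:30-16:00.
Those are the intersection windows.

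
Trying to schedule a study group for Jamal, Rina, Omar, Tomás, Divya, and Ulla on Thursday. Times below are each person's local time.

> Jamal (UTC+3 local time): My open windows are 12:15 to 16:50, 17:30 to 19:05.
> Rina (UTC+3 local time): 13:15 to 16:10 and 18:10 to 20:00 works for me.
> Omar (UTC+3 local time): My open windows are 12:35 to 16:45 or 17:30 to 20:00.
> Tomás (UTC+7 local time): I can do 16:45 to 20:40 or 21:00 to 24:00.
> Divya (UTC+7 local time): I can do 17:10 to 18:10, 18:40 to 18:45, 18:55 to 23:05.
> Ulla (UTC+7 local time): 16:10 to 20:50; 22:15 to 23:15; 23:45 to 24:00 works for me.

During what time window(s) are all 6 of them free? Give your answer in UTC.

10:15-11:10, 11:40-11:45, 11:55-13:10, 15:15-16:05

Jamal in UTC: 09:15-13:50, 14:30-16:05 (subtract 3h to convert from UTC+3).
Rina in UTC: 10:15-13:10, 15:10-17:00 (subtract 3h to convert from UTC+3).
Omar in UTC: 09:35-13:45, 14:30-17:00 (subtract 3h to convert from UTC+3).
Tomás in UTC: 09:45-13:40, 14:00-17:00 (subtract 7h to convert from UTC+7).
Divya in UTC: 10:10-11:10, 11:40-11:45, 11:55-16:05 (subtract 7h to convert from UTC+7).
Ulla in UTC: 09:10-13:50, 15:15-16:15, 16:45-17:00 (subtract 7h to convert from UTC+7).
Jamal ∩ Rina: 10:15-13:10, 15:10-16:05.
Jamal ∩ Rina ∩ Omar: 10:15-13:10, 15:10-16:05.
Jamal ∩ Rina ∩ Omar ∩ Tomás: 10:15-13:10, 15:10-16:05.
Jamal ∩ Rina ∩ Omar ∩ Tomás ∩ Divya: 10:15-11:10, 11:40-11:45, 11:55-13:10, 15:10-16:05.
Jamal ∩ Rina ∩ Omar ∩ Tomás ∩ Divya ∩ Ulla: 10:15-11:10, 11:40-11:45, 11:55-13:10, 15:15-16:05.
Those are the intersection windows.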